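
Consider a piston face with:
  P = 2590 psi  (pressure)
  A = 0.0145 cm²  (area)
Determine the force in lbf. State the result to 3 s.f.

Rearranging P = F/A for F: F = P·A.
P = 2590 psi = 1.786×10^7 Pa; A = 0.0145 cm² = 1.450×10^-6 m².
F = 25.89 N
25.89 N × (1 lbf / 4.448 N) = 5.821 lbf

5.82 lbf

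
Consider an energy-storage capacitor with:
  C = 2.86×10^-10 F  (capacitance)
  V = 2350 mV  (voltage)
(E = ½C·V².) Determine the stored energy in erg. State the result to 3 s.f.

0.00790 erg

E is given directly by: E = ½CV².
C = 2.86×10^-10 F; V = 2350 mV = 2.350 V.
E = 7.897×10^-10 J  (the unit combination reduces to kg·m²/s² = J)
7.897×10^-10 J × (1 erg / 1.000×10^-7 J) = 0.007897 erg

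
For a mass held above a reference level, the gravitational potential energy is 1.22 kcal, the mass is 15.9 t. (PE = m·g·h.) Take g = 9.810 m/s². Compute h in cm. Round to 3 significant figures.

Rearranging: h = PE/(m·g).
PE = 1.22 kcal = 5104 J; m = 15.9 t = 15900 kg; g = 9.810 m/s².
h = 0.03273 m
0.03273 m × (1 cm / 0.01000 m) = 3.273 cm

3.27 cm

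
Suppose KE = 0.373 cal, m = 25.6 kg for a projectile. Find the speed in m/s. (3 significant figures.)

0.349 m/s

Solving KE = ½mv² for v: v = √(2·KE/m).
KE = 0.373 cal = 1.561 J; m = 25.6 kg.
v = 0.3492 m/s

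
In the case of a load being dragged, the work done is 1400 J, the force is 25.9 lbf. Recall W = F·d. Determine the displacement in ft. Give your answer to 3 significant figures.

Rearranging W = F·d for d: d = W/F.
W = 1400 J; F = 25.9 lbf = 115.2 N.
d = 12.15 m
12.15 m × (1 ft / 0.3048 m) = 39.87 ft

39.9 ft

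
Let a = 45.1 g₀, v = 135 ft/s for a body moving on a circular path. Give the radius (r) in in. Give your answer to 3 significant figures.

151 in

Solving a = v²/r for r: r = v²/a.
a = 45.1 g₀ = 442.3 m/s²; v = 135 ft/s = 41.15 m/s.
r = 3.828 m
3.828 m × (1 in / 0.02540 m) = 150.7 in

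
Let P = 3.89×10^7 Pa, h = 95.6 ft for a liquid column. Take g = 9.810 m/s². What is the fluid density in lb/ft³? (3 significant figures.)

Rearranging P = ρ·g·h for ρ: ρ = P/(g·h).
P = 3.89×10^7 Pa; h = 95.6 ft = 29.14 m; g = 9.810 m/s².
ρ = 1.361×10^5 kg/m³
1.361×10^5 kg/m³ × (1 lb/ft³ / 16.02 kg/m³) = 8495 lb/ft³

8500 lb/ft³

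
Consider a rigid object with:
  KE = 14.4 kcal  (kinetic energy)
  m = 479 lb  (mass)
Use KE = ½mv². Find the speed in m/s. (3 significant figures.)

23.6 m/s

Solving KE = ½mv² for v: v = √(2·KE/m).
KE = 14.4 kcal = 60250 J; m = 479 lb = 217.3 kg.
v = 23.55 m/s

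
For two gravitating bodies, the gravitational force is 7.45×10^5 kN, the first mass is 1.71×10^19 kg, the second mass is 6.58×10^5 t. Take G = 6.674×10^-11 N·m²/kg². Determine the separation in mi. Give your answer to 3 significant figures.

19.7 mi

From Newton's law of gravitation: r = √(G·m₁m₂/F).
F = 7.45×10^5 kN = 7.450×10^8 N; m₁ = 1.71×10^19 kg; m₂ = 6.58×10^5 t = 6.580×10^8 kg; G = 6.674×10^-11 N·m²/kg².
r = 31749 m
31749 m × (1 mi / 1609 m) = 19.73 mi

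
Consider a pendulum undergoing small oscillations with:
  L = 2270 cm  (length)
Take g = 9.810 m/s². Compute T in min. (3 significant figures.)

0.159 min

Directly: T = 2π√(L/g).
L = 2270 cm = 22.70 m; g = 9.810 m/s².
T = 9.558 s
9.558 s × (1 min / 60.00 s) = 0.1593 min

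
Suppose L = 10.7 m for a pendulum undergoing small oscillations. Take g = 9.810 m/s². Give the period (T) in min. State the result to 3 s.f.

0.109 min

T is given directly by: T = 2π√(L/g).
L = 10.7 m; g = 9.810 m/s².
T = 6.562 s
6.562 s × (1 min / 60.00 s) = 0.1094 min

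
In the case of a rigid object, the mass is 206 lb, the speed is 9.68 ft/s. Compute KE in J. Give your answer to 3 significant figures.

407 J

Directly: KE = ½mv².
m = 206 lb = 93.44 kg; v = 9.68 ft/s = 2.950 m/s.
KE = 406.7 J  (the unit combination reduces to kg·m²/s² = J)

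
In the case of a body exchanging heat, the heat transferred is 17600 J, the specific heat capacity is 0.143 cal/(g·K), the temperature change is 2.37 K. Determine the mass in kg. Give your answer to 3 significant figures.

12.4 kg

Rearranging Q = m·c·ΔT for m: m = Q/(c·ΔT).
Q = 17600 J; c = 0.143 cal/(g·K) = 598.3 J/(kg·K); ΔT = 2.37 K.
m = 12.41 kg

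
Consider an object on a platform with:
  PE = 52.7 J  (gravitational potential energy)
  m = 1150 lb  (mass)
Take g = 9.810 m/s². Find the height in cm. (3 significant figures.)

1.03 cm

Rearranging: h = PE/(m·g).
PE = 52.7 J; m = 1150 lb = 521.6 kg; g = 9.810 m/s².
h = 0.01030 m
0.01030 m × (1 cm / 0.01000 m) = 1.030 cm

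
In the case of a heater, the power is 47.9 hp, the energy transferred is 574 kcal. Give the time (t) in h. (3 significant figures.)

0.0187 h

Rearranging: t = W/P.
P = 47.9 hp = 35719 W; W = 574 kcal = 2.402×10^6 J.
t = 67.24 s
67.24 s × (1 h / 3600 s) = 0.01868 h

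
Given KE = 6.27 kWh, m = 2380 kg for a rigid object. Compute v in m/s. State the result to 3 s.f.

138 m/s

Solving KE = ½mv² for v: v = √(2·KE/m).
KE = 6.27 kWh = 2.257×10^7 J; m = 2380 kg.
v = 137.7 m/s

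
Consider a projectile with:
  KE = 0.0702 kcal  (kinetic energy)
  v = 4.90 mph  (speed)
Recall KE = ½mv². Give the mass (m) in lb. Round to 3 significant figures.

270 lb

Solving KE = ½mv² for m: m = 2·KE/v².
KE = 0.0702 kcal = 293.7 J; v = 4.90 mph = 2.190 m/s.
m = 122.4 kg
122.4 kg × (1 lb / 0.4536 kg) = 269.9 lb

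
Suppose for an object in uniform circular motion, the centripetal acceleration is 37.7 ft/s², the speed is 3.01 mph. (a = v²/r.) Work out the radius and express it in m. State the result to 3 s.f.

0.158 m

Rearranging a = v²/r for r: r = v²/a.
a = 37.7 ft/s² = 11.49 m/s²; v = 3.01 mph = 1.346 m/s.
r = 0.1576 m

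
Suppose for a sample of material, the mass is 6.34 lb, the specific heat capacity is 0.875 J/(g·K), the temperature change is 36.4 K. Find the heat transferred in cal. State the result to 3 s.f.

21900 cal

Directly: Q = mcΔT.
m = 6.34 lb = 2.876 kg; c = 0.875 J/(g·K) = 875.0 J/(kg·K); ΔT = 36.4 K.
Q = 91593 J
91593 J × (1 cal / 4.184 J) = 21891 cal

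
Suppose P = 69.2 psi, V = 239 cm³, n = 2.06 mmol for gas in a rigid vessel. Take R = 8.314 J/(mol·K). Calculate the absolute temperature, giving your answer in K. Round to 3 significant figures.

Solving PV = nRT for T: T = PV/(nR).
P = 69.2 psi = 4.771×10^5 Pa; V = 239 cm³ = 2.390×10^-4 m³; n = 2.06 mmol = 0.002060 mol; R = 8.314 J/(mol·K).
T = 6658 K

6660 K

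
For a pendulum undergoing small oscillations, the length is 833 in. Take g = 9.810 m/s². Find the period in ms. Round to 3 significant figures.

Directly: T = 2π√(L/g).
L = 833 in = 21.16 m; g = 9.810 m/s².
T = 9.228 s
9.228 s × (1 ms / 0.001000 s) = 9228 ms

9230 ms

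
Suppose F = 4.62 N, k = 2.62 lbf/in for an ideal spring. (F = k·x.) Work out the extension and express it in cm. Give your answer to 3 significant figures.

1.01 cm

Rearranging F = k·x for x: x = F/k.
F = 4.62 N; k = 2.62 lbf/in = 458.8 N/m.
x = 0.01007 m
0.01007 m × (1 cm / 0.01000 m) = 1.007 cm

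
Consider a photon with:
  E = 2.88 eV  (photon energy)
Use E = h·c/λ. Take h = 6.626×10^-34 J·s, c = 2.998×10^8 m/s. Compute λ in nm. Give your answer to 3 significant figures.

431 nm

Rearranging: λ = hc/E.
E = 2.88 eV = 4.614×10^-19 J; h = 6.626×10^-34 J·s; c = 2.998×10^8 m/s.
λ = 4.305×10^-7 m
4.305×10^-7 m × (1 nm / 1.000×10^-9 m) = 430.5 nm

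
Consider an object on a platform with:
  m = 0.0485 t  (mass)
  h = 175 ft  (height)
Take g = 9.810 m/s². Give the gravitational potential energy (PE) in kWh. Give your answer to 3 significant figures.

Directly: PE = mgh.
m = 0.0485 t = 48.50 kg; h = 175 ft = 53.34 m; g = 9.810 m/s².
PE = 25378 J
25378 J × (1 kWh / 3.600×10^6 J) = 0.007050 kWh

0.00705 kWh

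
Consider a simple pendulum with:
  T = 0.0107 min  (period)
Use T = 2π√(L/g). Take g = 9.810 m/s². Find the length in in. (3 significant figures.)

Rearranging T = 2π√(L/g) for L: L = g·(T/2π)².
T = 0.0107 min = 0.6420 s; g = 9.810 m/s².
L = 0.1024 m
0.1024 m × (1 in / 0.02540 m) = 4.032 in

4.03 in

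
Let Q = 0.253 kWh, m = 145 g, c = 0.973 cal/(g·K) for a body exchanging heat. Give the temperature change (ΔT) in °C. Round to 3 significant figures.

Solving Q = m·c·ΔT for ΔT: ΔT = Q/(m·c).
Q = 0.253 kWh = 9.108×10^5 J; m = 145 g = 0.1450 kg; c = 0.973 cal/(g·K) = 4071 J/(kg·K).
ΔT = 1543 K
Since 1 °C = 1 K, 1543 °C.

1540 °C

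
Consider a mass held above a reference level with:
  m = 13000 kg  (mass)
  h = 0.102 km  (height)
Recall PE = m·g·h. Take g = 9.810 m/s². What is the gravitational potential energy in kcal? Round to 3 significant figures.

PE is given directly by: PE = mgh.
m = 13000 kg; h = 0.102 km = 102.0 m; g = 9.810 m/s².
PE = 1.301×10^7 J
1.301×10^7 J × (1 kcal / 4184 J) = 3109 kcal

3110 kcal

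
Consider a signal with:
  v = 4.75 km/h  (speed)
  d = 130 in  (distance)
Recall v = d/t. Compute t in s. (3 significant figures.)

Solving v = d/t for t: t = d/v.
v = 4.75 km/h = 1.319 m/s; d = 130 in = 3.302 m.
t = 2.503 s

2.50 s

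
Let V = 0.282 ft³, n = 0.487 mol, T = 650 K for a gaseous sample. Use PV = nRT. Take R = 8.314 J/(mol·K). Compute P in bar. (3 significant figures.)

From the ideal-gas law: P = nRT/V.
V = 0.282 ft³ = 0.007985 m³; n = 0.487 mol; T = 650 K; R = 8.314 J/(mol·K).
P = 3.296×10^5 Pa  (the unit combination reduces to kg/(m·s²) = Pa)
3.296×10^5 Pa × (1 bar / 1.000×10^5 Pa) = 3.296 bar

3.30 bar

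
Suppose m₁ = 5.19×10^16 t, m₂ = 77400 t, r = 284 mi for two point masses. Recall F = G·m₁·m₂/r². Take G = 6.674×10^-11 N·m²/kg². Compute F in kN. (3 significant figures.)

Directly: F = Gm₁m₂/r².
m₁ = 5.19×10^16 t = 5.190×10^19 kg; m₂ = 77400 t = 7.740×10^7 kg; r = 284 mi = 4.571×10^5 m; G = 6.674×10^-11 N·m²/kg².
F = 1.283×10^6 N
1.283×10^6 N × (1 kN / 1000 N) = 1283 kN

1280 kN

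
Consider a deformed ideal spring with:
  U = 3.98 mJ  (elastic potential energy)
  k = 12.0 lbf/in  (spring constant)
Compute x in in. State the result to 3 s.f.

Solving U = ½k·x² for x: x = √(2U/k).
U = 3.98 mJ = 0.003980 J; k = 12.0 lbf/in = 2102 N/m.
x = 0.001946 m
0.001946 m × (1 in / 0.02540 m) = 0.07662 in

0.0766 in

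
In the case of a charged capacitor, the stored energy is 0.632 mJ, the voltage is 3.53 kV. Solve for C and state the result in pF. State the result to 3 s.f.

Rearranging E = ½C·V² for C: C = 2E/V².
E = 0.632 mJ = 6.320×10^-4 J; V = 3.53 kV = 3530 V.
C = 1.014×10^-10 F
1.014×10^-10 F × (1 pF / 1.000×10^-12 F) = 101.4 pF

101 pF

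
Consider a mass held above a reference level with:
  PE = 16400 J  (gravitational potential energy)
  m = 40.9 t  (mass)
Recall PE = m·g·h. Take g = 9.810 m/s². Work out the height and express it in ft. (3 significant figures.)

Rearranging PE = m·g·h for h: h = PE/(m·g).
PE = 16400 J; m = 40.9 t = 40900 kg; g = 9.810 m/s².
h = 0.04087 m
0.04087 m × (1 ft / 0.3048 m) = 0.1341 ft

0.134 ft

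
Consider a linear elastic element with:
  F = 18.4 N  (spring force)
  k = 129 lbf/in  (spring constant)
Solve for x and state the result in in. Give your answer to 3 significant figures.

From Hooke's law: x = F/k.
F = 18.4 N; k = 129 lbf/in = 22591 N/m.
x = 8.145×10^-4 m
8.145×10^-4 m × (1 in / 0.02540 m) = 0.03207 in

0.0321 in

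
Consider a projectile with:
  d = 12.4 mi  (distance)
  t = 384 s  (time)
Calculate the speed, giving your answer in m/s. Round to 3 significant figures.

Directly: v = d/t.
d = 12.4 mi = 19956 m; t = 384 s.
v = 51.97 m/s

52.0 m/s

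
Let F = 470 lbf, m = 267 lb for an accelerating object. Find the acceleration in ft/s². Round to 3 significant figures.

From Newton's second law: a = F/m.
F = 470 lbf = 2091 N; m = 267 lb = 121.1 kg.
a = 17.26 m/s²
17.26 m/s² × (1 ft/s² / 0.3048 m/s²) = 56.64 ft/s²

56.6 ft/s²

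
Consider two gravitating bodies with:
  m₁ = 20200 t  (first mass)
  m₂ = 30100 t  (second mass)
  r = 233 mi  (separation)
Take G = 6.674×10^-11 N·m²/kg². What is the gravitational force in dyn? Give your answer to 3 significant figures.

0.0289 dyn

F is given directly by: F = Gm₁m₂/r².
m₁ = 20200 t = 2.020×10^7 kg; m₂ = 30100 t = 3.010×10^7 kg; r = 233 mi = 3.750×10^5 m; G = 6.674×10^-11 N·m²/kg².
F = 2.886×10^-7 N
2.886×10^-7 N × (1 dyn / 1.000×10^-5 N) = 0.02886 dyn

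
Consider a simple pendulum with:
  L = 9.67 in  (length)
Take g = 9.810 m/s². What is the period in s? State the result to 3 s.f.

0.994 s

Directly: T = 2π√(L/g).
L = 9.67 in = 0.2456 m; g = 9.810 m/s².
T = 0.9942 s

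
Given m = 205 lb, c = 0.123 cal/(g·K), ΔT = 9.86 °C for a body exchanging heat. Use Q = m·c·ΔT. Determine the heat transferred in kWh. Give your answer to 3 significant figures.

0.131 kWh

Directly: Q = mcΔT.
m = 205 lb = 92.99 kg; c = 0.123 cal/(g·K) = 514.6 J/(kg·K); ΔT = 9.86 °C = 9.860 K.
Q = 4.718×10^5 J
4.718×10^5 J × (1 kWh / 3.600×10^6 J) = 0.1311 kWh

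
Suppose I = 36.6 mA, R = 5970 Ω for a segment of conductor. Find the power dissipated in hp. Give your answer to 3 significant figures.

Directly: P = I²R.
I = 36.6 mA = 0.03660 A; R = 5970 Ω.
P = 7.997 W  (the unit combination reduces to kg·m²/s³ = W)
7.997 W × (1 hp / 745.7 W) = 0.01072 hp

0.0107 hp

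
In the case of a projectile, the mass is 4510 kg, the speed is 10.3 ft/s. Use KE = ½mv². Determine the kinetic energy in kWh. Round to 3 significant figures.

Directly: KE = ½mv².
m = 4510 kg; v = 10.3 ft/s = 3.139 m/s.
KE = 22225 J
22225 J × (1 kWh / 3.600×10^6 J) = 0.006174 kWh

0.00617 kWh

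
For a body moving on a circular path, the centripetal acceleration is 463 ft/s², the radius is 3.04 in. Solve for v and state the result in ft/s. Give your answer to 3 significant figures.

Rearranging a = v²/r for v: v = √(a·r).
a = 463 ft/s² = 141.1 m/s²; r = 3.04 in = 0.07722 m.
v = 3.301 m/s
3.301 m/s × (1 ft/s / 0.3048 m/s) = 10.83 ft/s

10.8 ft/s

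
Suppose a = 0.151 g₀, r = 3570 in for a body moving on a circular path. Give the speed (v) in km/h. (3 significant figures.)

41.7 km/h

Solving a = v²/r for v: v = √(a·r).
a = 0.151 g₀ = 1.481 m/s²; r = 3570 in = 90.68 m.
v = 11.59 m/s
11.59 m/s × (1 km/h / 0.2778 m/s) = 41.72 km/h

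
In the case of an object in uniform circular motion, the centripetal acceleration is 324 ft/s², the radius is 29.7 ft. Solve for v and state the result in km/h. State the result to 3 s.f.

108 km/h

Rearranging: v = √(a·r).
a = 324 ft/s² = 98.76 m/s²; r = 29.7 ft = 9.053 m.
v = 29.90 m/s
29.90 m/s × (1 km/h / 0.2778 m/s) = 107.6 km/h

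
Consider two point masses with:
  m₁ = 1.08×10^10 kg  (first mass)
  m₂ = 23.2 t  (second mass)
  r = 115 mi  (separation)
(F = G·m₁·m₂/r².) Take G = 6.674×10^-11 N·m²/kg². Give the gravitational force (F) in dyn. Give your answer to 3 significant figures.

From Newton's law of gravitation: F = Gm₁m₂/r².
m₁ = 1.08×10^10 kg; m₂ = 23.2 t = 23200 kg; r = 115 mi = 1.851×10^5 m; G = 6.674×10^-11 N·m²/kg².
F = 4.882×10^-7 N
4.882×10^-7 N × (1 dyn / 1.000×10^-5 N) = 0.04882 dyn

0.0488 dyn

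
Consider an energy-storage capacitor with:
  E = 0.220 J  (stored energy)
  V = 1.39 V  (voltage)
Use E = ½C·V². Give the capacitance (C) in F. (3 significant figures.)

Solving E = ½C·V² for C: C = 2E/V².
E = 0.220 J; V = 1.39 V.
C = 0.2277 F

0.228 F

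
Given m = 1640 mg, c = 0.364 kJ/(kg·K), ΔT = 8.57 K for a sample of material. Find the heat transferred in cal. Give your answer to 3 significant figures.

Q is given directly by: Q = mcΔT.
m = 1640 mg = 0.001640 kg; c = 0.364 kJ/(kg·K) = 364.0 J/(kg·K); ΔT = 8.57 K.
Q = 5.116 J
5.116 J × (1 cal / 4.184 J) = 1.223 cal

1.22 cal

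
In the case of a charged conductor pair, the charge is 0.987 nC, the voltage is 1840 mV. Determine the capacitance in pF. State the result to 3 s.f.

536 pF

Directly: C = Q/V.
Q = 0.987 nC = 9.870×10^-10 C; V = 1840 mV = 1.840 V.
C = 5.364×10^-10 F
5.364×10^-10 F × (1 pF / 1.000×10^-12 F) = 536.4 pF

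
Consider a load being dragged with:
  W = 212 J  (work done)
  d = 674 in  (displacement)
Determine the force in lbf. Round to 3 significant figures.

Rearranging: F = W/d.
W = 212 J; d = 674 in = 17.12 m.
F = 12.38 N
12.38 N × (1 lbf / 4.448 N) = 2.784 lbf

2.78 lbf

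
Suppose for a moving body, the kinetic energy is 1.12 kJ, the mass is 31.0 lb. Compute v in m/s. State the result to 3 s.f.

Solving KE = ½mv² for v: v = √(2·KE/m).
KE = 1.12 kJ = 1120 J; m = 31.0 lb = 14.06 kg.
v = 12.62 m/s

12.6 m/s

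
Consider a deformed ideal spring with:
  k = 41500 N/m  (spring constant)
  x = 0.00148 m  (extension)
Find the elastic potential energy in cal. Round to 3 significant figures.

U is given directly by: U = ½kx².
k = 41500 N/m; x = 0.00148 m.
U = 0.04545 J
0.04545 J × (1 cal / 4.184 J) = 0.01086 cal

0.0109 cal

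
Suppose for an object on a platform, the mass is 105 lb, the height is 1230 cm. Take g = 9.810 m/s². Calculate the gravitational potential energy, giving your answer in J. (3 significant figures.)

Directly: PE = mgh.
m = 105 lb = 47.63 kg; h = 1230 cm = 12.30 m; g = 9.810 m/s².
PE = 5747 J

5750 J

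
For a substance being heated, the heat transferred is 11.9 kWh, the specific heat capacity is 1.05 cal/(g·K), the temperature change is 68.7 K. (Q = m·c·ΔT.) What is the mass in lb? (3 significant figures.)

Solving Q = m·c·ΔT for m: m = Q/(c·ΔT).
Q = 11.9 kWh = 4.284×10^7 J; c = 1.05 cal/(g·K) = 4393 J/(kg·K); ΔT = 68.7 K.
m = 141.9 kg
141.9 kg × (1 lb / 0.4536 kg) = 312.9 lb

313 lb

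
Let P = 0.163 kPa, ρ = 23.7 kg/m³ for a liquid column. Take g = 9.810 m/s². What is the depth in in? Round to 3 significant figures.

Solving P = ρ·g·h for h: h = P/(ρ·g).
P = 0.163 kPa = 163.0 Pa; ρ = 23.7 kg/m³; g = 9.810 m/s².
h = 0.7011 m
0.7011 m × (1 in / 0.02540 m) = 27.60 in

27.6 in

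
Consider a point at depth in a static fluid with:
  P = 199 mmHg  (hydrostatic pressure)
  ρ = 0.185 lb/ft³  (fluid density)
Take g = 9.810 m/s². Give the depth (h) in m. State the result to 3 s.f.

Rearranging: h = P/(ρ·g).
P = 199 mmHg = 26531 Pa; ρ = 0.185 lb/ft³ = 2.963 kg/m³; g = 9.810 m/s².
h = 912.6 m

913 m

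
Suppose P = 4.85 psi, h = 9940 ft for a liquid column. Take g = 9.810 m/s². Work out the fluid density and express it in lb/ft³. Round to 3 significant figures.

Rearranging: ρ = P/(g·h).
P = 4.85 psi = 33440 Pa; h = 9940 ft = 3030 m; g = 9.810 m/s².
ρ = 1.125 kg/m³
1.125 kg/m³ × (1 lb/ft³ / 16.02 kg/m³) = 0.07024 lb/ft³

0.0702 lb/ft³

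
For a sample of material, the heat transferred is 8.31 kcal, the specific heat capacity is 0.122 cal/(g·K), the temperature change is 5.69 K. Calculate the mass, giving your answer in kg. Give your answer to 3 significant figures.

Rearranging: m = Q/(c·ΔT).
Q = 8.31 kcal = 34769 J; c = 0.122 cal/(g·K) = 510.4 J/(kg·K); ΔT = 5.69 K.
m = 11.97 kg

12.0 kg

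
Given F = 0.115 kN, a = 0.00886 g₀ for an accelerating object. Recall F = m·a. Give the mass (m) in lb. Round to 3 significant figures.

From Newton's second law: m = F/a.
F = 0.115 kN = 115.0 N; a = 0.00886 g₀ = 0.08689 m/s².
m = 1324 kg
1324 kg × (1 lb / 0.4536 kg) = 2918 lb

2920 lb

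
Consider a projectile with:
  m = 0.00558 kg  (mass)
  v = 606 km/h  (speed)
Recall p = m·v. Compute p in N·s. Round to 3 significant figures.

p is given directly by: p = mv.
m = 0.00558 kg; v = 606 km/h = 168.3 m/s.
p = 0.9393 kg·m/s
Since 1 N·s = 1 kg·m/s, 0.9393 N·s.

0.939 N·s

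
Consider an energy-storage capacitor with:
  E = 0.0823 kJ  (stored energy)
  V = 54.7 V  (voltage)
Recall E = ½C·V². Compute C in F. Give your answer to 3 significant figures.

Solving E = ½C·V² for C: C = 2E/V².
E = 0.0823 kJ = 82.30 J; V = 54.7 V.
C = 0.05501 F

0.0550 F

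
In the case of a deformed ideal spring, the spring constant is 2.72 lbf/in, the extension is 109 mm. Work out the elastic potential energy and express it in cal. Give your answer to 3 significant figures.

0.676 cal

Directly: U = ½kx².
k = 2.72 lbf/in = 476.3 N/m; x = 109 mm = 0.1090 m.
U = 2.830 J
2.830 J × (1 cal / 4.184 J) = 0.6763 cal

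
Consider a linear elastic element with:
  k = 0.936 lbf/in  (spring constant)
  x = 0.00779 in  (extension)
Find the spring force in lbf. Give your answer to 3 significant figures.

0.00729 lbf

From Hooke's law: F = kx.
k = 0.936 lbf/in = 163.9 N/m; x = 0.00779 in = 1.979×10^-4 m.
F = 0.03243 N
0.03243 N × (1 lbf / 4.448 N) = 0.007291 lbf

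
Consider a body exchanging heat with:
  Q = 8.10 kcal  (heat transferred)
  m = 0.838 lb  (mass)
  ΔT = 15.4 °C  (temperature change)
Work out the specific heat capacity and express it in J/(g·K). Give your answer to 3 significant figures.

Rearranging: c = Q/(m·ΔT).
Q = 8.10 kcal = 33890 J; m = 0.838 lb = 0.3801 kg; ΔT = 15.4 °C = 15.40 K.
c = 5790 J/(kg·K)
5790 J/(kg·K) × (1 J/(g·K) / 1000 J/(kg·K)) = 5.790 J/(g·K)

5.79 J/(g·K)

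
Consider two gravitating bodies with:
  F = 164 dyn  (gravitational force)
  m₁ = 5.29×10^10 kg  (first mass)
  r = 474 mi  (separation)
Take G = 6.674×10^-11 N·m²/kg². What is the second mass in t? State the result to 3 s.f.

2.70×10^5 t

Rearranging F = G·m₁·m₂/r² for m₂: m₂ = F·r²/(G·m₁).
F = 164 dyn = 0.001640 N; m₁ = 5.29×10^10 kg; r = 474 mi = 7.628×10^5 m; G = 6.674×10^-11 N·m²/kg².
m₂ = 2.703×10^8 kg
2.703×10^8 kg × (1 t / 1000 kg) = 2.703×10^5 t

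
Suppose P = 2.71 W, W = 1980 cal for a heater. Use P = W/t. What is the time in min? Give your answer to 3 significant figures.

Solving P = W/t for t: t = W/P.
P = 2.71 W; W = 1980 cal = 8284 J.
t = 3057 s
3057 s × (1 min / 60.00 s) = 50.95 min

50.9 min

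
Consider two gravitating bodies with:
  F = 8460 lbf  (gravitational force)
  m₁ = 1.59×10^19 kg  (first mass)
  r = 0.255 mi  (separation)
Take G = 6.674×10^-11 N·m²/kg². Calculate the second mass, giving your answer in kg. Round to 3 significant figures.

5.97 kg

Rearranging F = G·m₁·m₂/r² for m₂: m₂ = F·r²/(G·m₁).
F = 8460 lbf = 37632 N; m₁ = 1.59×10^19 kg; r = 0.255 mi = 410.4 m; G = 6.674×10^-11 N·m²/kg².
m₂ = 5.972 kg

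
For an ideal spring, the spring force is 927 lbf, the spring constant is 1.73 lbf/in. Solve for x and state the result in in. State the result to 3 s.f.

Solving F = k·x for x: x = F/k.
F = 927 lbf = 4124 N; k = 1.73 lbf/in = 303.0 N/m.
x = 13.61 m
13.61 m × (1 in / 0.02540 m) = 535.8 in

536 in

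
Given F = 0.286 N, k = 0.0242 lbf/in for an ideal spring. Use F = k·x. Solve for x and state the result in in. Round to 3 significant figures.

Rearranging F = k·x for x: x = F/k.
F = 0.286 N; k = 0.0242 lbf/in = 4.238 N/m.
x = 0.06748 m
0.06748 m × (1 in / 0.02540 m) = 2.657 in

2.66 in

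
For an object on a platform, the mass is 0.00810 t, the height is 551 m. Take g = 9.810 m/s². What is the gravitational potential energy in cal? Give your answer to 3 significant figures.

Directly: PE = mgh.
m = 0.00810 t = 8.100 kg; h = 551 m; g = 9.810 m/s².
PE = 43783 J
43783 J × (1 cal / 4.184 J) = 10464 cal

10500 cal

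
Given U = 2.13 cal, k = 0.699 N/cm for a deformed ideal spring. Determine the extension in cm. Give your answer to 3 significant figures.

50.5 cm

Solving U = ½k·x² for x: x = √(2U/k).
U = 2.13 cal = 8.912 J; k = 0.699 N/cm = 69.90 N/m.
x = 0.5050 m
0.5050 m × (1 cm / 0.01000 m) = 50.50 cm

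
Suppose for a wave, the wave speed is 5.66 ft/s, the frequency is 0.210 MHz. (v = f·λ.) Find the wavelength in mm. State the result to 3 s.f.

0.00822 mm

Rearranging: λ = v/f.
v = 5.66 ft/s = 1.725 m/s; f = 0.210 MHz = 2.100×10^5 Hz.
λ = 8.215×10^-6 m
8.215×10^-6 m × (1 mm / 0.001000 m) = 0.008215 mm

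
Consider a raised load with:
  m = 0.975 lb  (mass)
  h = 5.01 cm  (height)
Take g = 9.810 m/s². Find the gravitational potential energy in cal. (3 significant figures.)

0.0519 cal

PE is given directly by: PE = mgh.
m = 0.975 lb = 0.4423 kg; h = 5.01 cm = 0.05010 m; g = 9.810 m/s².
PE = 0.2174 J
0.2174 J × (1 cal / 4.184 J) = 0.05195 cal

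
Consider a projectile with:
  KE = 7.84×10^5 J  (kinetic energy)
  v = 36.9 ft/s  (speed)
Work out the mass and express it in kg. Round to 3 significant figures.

12400 kg

Rearranging: m = 2·KE/v².
KE = 7.84×10^5 J; v = 36.9 ft/s = 11.25 m/s.
m = 12395 kg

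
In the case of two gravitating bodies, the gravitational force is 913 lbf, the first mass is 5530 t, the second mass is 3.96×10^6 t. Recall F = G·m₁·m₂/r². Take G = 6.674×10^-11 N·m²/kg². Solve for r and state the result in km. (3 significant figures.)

0.0190 km

From Newton's law of gravitation: r = √(G·m₁m₂/F).
F = 913 lbf = 4061 N; m₁ = 5530 t = 5.530×10^6 kg; m₂ = 3.96×10^6 t = 3.960×10^9 kg; G = 6.674×10^-11 N·m²/kg².
r = 18.97 m
18.97 m × (1 km / 1000 m) = 0.01897 km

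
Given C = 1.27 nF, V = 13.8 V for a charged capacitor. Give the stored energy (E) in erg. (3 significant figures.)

1.21 erg

Directly: E = ½CV².
C = 1.27 nF = 1.270×10^-9 F; V = 13.8 V.
E = 1.209×10^-7 J  (the unit combination reduces to kg·m²/s² = J)
1.209×10^-7 J × (1 erg / 1.000×10^-7 J) = 1.209 erg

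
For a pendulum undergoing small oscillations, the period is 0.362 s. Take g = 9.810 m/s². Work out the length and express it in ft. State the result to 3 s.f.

0.107 ft

Solving T = 2π√(L/g) for L: L = g·(T/2π)².
T = 0.362 s; g = 9.810 m/s².
L = 0.03256 m
0.03256 m × (1 ft / 0.3048 m) = 0.1068 ft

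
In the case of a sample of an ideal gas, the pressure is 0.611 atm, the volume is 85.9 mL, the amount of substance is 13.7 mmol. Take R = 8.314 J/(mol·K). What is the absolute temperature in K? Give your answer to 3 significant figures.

From the ideal-gas law: T = PV/(nR).
P = 0.611 atm = 61910 Pa; V = 85.9 mL = 8.590×10^-5 m³; n = 13.7 mmol = 0.01370 mol; R = 8.314 J/(mol·K).
T = 46.69 K

46.7 K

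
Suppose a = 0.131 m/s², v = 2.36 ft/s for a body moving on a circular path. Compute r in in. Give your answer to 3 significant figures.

Rearranging a = v²/r for r: r = v²/a.
a = 0.131 m/s²; v = 2.36 ft/s = 0.7193 m/s.
r = 3.950 m
3.950 m × (1 in / 0.02540 m) = 155.5 in

156 in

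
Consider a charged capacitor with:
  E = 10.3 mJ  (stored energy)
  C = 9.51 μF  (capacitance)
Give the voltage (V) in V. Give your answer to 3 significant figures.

46.5 V

Rearranging E = ½C·V² for V: V = √(2E/C).
E = 10.3 mJ = 0.01030 J; C = 9.51 μF = 9.510×10^-6 F.
V = 46.54 V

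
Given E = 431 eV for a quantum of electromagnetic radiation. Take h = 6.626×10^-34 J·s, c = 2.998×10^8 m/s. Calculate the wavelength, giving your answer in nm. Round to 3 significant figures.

Solving E = h·c/λ for λ: λ = hc/E.
E = 431 eV = 6.905×10^-17 J; h = 6.626×10^-34 J·s; c = 2.998×10^8 m/s.
λ = 2.877×10^-9 m
2.877×10^-9 m × (1 nm / 1.000×10^-9 m) = 2.877 nm

2.88 nm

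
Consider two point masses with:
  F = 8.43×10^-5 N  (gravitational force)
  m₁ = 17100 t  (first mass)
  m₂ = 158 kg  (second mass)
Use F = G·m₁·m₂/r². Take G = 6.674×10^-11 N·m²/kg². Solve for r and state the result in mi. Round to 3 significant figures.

From Newton's law of gravitation: r = √(G·m₁m₂/F).
F = 8.43×10^-5 N; m₁ = 17100 t = 1.710×10^7 kg; m₂ = 158 kg; G = 6.674×10^-11 N·m²/kg².
r = 46.25 m
46.25 m × (1 mi / 1609 m) = 0.02874 mi

0.0287 mi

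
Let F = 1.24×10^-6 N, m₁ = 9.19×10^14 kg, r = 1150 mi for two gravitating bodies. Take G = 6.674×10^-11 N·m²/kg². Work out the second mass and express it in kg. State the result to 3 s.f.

From Newton's law of gravitation: m₂ = F·r²/(G·m₁).
F = 1.24×10^-6 N; m₁ = 9.19×10^14 kg; r = 1150 mi = 1.851×10^6 m; G = 6.674×10^-11 N·m²/kg².
m₂ = 69.25 kg

69.2 kg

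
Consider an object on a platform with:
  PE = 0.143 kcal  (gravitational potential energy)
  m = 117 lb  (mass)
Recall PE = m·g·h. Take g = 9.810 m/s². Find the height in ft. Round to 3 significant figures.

3.77 ft

Rearranging: h = PE/(m·g).
PE = 0.143 kcal = 598.3 J; m = 117 lb = 53.07 kg; g = 9.810 m/s².
h = 1.149 m
1.149 m × (1 ft / 0.3048 m) = 3.770 ft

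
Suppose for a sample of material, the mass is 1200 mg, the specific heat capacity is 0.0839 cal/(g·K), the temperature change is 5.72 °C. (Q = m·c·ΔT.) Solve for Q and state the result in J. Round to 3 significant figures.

Directly: Q = mcΔT.
m = 1200 mg = 0.001200 kg; c = 0.0839 cal/(g·K) = 351.0 J/(kg·K); ΔT = 5.72 °C = 5.720 K.
Q = 2.410 J  (the unit combination reduces to kg·m²/s² = J)

2.41 J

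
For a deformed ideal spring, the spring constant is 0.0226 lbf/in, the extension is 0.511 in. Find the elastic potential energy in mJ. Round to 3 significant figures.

U is given directly by: U = ½kx².
k = 0.0226 lbf/in = 3.958 N/m; x = 0.511 in = 0.01298 m.
U = 3.334×10^-4 J  (the unit combination reduces to kg·m²/s² = J)
3.334×10^-4 J × (1 mJ / 0.001000 J) = 0.3334 mJ

0.333 mJ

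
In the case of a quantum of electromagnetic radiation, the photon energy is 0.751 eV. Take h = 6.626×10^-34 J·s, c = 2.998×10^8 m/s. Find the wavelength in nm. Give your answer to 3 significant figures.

Rearranging E = h·c/λ for λ: λ = hc/E.
E = 0.751 eV = 1.203×10^-19 J; h = 6.626×10^-34 J·s; c = 2.998×10^8 m/s.
λ = 1.651×10^-6 m
1.651×10^-6 m × (1 nm / 1.000×10^-9 m) = 1651 nm

1650 nm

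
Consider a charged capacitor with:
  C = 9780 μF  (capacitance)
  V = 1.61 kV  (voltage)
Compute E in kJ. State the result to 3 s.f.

Directly: E = ½CV².
C = 9780 μF = 0.009780 F; V = 1.61 kV = 1610 V.
E = 12675 J  (the unit combination reduces to kg·m²/s² = J)
12675 J × (1 kJ / 1000 J) = 12.68 kJ

12.7 kJ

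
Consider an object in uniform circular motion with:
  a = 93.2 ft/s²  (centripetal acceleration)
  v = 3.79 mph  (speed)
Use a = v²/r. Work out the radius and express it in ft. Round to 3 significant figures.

0.332 ft

Solving a = v²/r for r: r = v²/a.
a = 93.2 ft/s² = 28.41 m/s²; v = 3.79 mph = 1.694 m/s.
r = 0.1011 m
0.1011 m × (1 ft / 0.3048 m) = 0.3315 ft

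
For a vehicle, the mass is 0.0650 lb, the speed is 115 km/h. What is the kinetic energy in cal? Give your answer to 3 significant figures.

3.60 cal

Directly: KE = ½mv².
m = 0.0650 lb = 0.02948 kg; v = 115 km/h = 31.94 m/s.
KE = 15.04 J  (the unit combination reduces to kg·m²/s² = J)
15.04 J × (1 cal / 4.184 J) = 3.595 cal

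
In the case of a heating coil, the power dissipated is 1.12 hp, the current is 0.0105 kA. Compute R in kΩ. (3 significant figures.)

Rearranging P = I²R for R: R = P/I².
P = 1.12 hp = 835.2 W; I = 0.0105 kA = 10.50 A.
R = 7.575 Ω
7.575 Ω × (1 kΩ / 1000 Ω) = 0.007575 kΩ

0.00758 kΩ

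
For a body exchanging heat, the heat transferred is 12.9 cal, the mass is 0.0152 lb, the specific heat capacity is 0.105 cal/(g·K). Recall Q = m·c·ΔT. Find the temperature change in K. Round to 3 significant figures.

17.8 K

Solving Q = m·c·ΔT for ΔT: ΔT = Q/(m·c).
Q = 12.9 cal = 53.97 J; m = 0.0152 lb = 0.006895 kg; c = 0.105 cal/(g·K) = 439.3 J/(kg·K).
ΔT = 17.82 K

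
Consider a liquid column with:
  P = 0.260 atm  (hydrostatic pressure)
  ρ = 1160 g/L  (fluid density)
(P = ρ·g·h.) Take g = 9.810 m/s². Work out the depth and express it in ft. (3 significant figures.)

7.60 ft

Solving P = ρ·g·h for h: h = P/(ρ·g).
P = 0.260 atm = 26344 Pa; ρ = 1160 g/L = 1160 kg/m³; g = 9.810 m/s².
h = 2.315 m
2.315 m × (1 ft / 0.3048 m) = 7.595 ft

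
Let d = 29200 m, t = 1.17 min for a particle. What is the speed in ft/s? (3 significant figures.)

1360 ft/s

v is given directly by: v = d/t.
d = 29200 m; t = 1.17 min = 70.20 s.
v = 416.0 m/s
416.0 m/s × (1 ft/s / 0.3048 m/s) = 1365 ft/s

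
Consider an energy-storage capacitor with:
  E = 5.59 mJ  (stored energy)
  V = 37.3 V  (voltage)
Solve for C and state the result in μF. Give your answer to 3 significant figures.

Rearranging E = ½C·V² for C: C = 2E/V².
E = 5.59 mJ = 0.005590 J; V = 37.3 V.
C = 8.036×10^-6 F
8.036×10^-6 F × (1 μF / 1.000×10^-6 F) = 8.036 μF

8.04 μF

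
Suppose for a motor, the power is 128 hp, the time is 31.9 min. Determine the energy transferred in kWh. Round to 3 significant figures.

50.7 kWh

Solving P = W/t for W: W = P·t.
P = 128 hp = 95450 W; t = 31.9 min = 1914 s.
W = 1.827×10^8 J  (the unit combination reduces to kg·m²/s² = J)
1.827×10^8 J × (1 kWh / 3.600×10^6 J) = 50.75 kWh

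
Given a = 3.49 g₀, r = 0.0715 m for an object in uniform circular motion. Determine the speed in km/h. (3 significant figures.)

5.63 km/h

Rearranging a = v²/r for v: v = √(a·r).
a = 3.49 g₀ = 34.23 m/s²; r = 0.0715 m.
v = 1.564 m/s
1.564 m/s × (1 km/h / 0.2778 m/s) = 5.632 km/h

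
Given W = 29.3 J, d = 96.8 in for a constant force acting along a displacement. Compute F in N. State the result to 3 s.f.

Rearranging: F = W/d.
W = 29.3 J; d = 96.8 in = 2.459 m.
F = 11.92 N

11.9 N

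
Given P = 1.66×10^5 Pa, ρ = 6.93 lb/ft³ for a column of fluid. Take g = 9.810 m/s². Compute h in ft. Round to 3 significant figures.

500 ft

Solving P = ρ·g·h for h: h = P/(ρ·g).
P = 1.66×10^5 Pa; ρ = 6.93 lb/ft³ = 111.0 kg/m³; g = 9.810 m/s².
h = 152.4 m
152.4 m × (1 ft / 0.3048 m) = 500.1 ft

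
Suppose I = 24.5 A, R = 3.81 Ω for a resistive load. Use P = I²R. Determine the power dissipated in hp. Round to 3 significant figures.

Directly: P = I²R.
I = 24.5 A; R = 3.81 Ω.
P = 2287 W  (the unit combination reduces to kg·m²/s³ = W)
2287 W × (1 hp / 745.7 W) = 3.067 hp

3.07 hp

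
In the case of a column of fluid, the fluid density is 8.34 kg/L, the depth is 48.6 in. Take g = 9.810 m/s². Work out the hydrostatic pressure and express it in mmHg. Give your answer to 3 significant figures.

758 mmHg

Directly: P = ρgh.
ρ = 8.34 kg/L = 8340 kg/m³; h = 48.6 in = 1.234 m; g = 9.810 m/s².
P = 1.010×10^5 Pa
1.010×10^5 Pa × (1 mmHg / 133.3 Pa) = 757.5 mmHg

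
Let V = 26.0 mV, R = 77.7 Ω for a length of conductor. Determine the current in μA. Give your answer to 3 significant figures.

335 μA

Solving V = I·R for I: I = V/R.
V = 26.0 mV = 0.02600 V; R = 77.7 Ω.
I = 3.346×10^-4 A
3.346×10^-4 A × (1 μA / 1.000×10^-6 A) = 334.6 μA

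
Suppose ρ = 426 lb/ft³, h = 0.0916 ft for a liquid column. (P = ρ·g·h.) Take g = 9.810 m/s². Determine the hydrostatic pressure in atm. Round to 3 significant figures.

Directly: P = ρgh.
ρ = 426 lb/ft³ = 6824 kg/m³; h = 0.0916 ft = 0.02792 m; g = 9.810 m/s².
P = 1869 Pa  (the unit combination reduces to kg/(m·s²) = Pa)
1869 Pa × (1 atm / 1.013×10^5 Pa) = 0.01845 atm

0.0184 atm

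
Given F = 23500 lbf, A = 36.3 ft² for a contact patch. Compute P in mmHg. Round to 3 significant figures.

232 mmHg

Directly: P = F/A.
F = 23500 lbf = 1.045×10^5 N; A = 36.3 ft² = 3.372 m².
P = 30997 Pa  (the unit combination reduces to kg/(m·s²) = Pa)
30997 Pa × (1 mmHg / 133.3 Pa) = 232.5 mmHg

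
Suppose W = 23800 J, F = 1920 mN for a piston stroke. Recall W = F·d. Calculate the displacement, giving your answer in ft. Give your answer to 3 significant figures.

40700 ft

Rearranging W = F·d for d: d = W/F.
W = 23800 J; F = 1920 mN = 1.920 N.
d = 12396 m
12396 m × (1 ft / 0.3048 m) = 40669 ft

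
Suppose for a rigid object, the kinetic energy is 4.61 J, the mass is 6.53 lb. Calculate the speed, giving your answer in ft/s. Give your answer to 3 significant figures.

Solving KE = ½mv² for v: v = √(2·KE/m).
KE = 4.61 J; m = 6.53 lb = 2.962 kg.
v = 1.764 m/s
1.764 m/s × (1 ft/s / 0.3048 m/s) = 5.788 ft/s

5.79 ft/s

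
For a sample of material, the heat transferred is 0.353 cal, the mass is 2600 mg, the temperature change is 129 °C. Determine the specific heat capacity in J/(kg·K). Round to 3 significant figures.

Rearranging Q = m·c·ΔT for c: c = Q/(m·ΔT).
Q = 0.353 cal = 1.477 J; m = 2600 mg = 0.002600 kg; ΔT = 129 °C = 129.0 K.
c = 4.404 J/(kg·K)

4.40 J/(kg·K)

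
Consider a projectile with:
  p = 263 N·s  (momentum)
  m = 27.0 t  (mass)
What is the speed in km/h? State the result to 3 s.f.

0.0351 km/h

Rearranging: v = p/m.
p = 263 N·s = 263.0 kg·m/s; m = 27.0 t = 27000 kg.
v = 0.009741 m/s
0.009741 m/s × (1 km/h / 0.2778 m/s) = 0.03507 km/h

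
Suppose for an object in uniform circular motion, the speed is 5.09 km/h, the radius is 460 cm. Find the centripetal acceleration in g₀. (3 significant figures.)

0.0443 g₀

Directly: a = v²/r.
v = 5.09 km/h = 1.414 m/s; r = 460 cm = 4.600 m.
a = 0.4346 m/s²
0.4346 m/s² × (1 g₀ / 9.807 m/s²) = 0.04432 g₀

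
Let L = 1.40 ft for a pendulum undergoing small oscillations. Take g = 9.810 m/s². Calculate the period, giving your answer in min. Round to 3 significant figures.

T is given directly by: T = 2π√(L/g).
L = 1.40 ft = 0.4267 m; g = 9.810 m/s².
T = 1.310 s
1.310 s × (1 min / 60.00 s) = 0.02184 min

0.0218 min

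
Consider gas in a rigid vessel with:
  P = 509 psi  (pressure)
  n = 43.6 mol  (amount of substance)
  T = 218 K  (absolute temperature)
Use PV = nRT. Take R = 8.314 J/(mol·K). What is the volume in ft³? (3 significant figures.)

Rearranging: V = nRT/P.
P = 509 psi = 3.509×10^6 Pa; n = 43.6 mol; T = 218 K; R = 8.314 J/(mol·K).
V = 0.02252 m³
0.02252 m³ × (1 ft³ / 0.02832 m³) = 0.7952 ft³

0.795 ft³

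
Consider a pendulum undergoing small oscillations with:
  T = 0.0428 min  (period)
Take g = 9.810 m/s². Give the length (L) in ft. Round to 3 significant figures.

5.38 ft

Rearranging: L = g·(T/2π)².
T = 0.0428 min = 2.568 s; g = 9.810 m/s².
L = 1.639 m
1.639 m × (1 ft / 0.3048 m) = 5.376 ft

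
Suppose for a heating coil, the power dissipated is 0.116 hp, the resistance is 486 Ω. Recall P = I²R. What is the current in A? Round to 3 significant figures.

0.422 A

Rearranging: I = √(P/R).
P = 0.116 hp = 86.50 W; R = 486 Ω.
I = 0.4219 A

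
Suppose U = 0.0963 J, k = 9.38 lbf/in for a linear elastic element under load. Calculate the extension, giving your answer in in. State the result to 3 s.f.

0.426 in

Rearranging U = ½k·x² for x: x = √(2U/k).
U = 0.0963 J; k = 9.38 lbf/in = 1643 N/m.
x = 0.01083 m
0.01083 m × (1 in / 0.02540 m) = 0.4263 in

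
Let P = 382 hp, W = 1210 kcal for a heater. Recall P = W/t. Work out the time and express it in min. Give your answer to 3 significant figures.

Rearranging: t = W/P.
P = 382 hp = 2.849×10^5 W; W = 1210 kcal = 5.063×10^6 J.
t = 17.77 s
17.77 s × (1 min / 60.00 s) = 0.2962 min

0.296 min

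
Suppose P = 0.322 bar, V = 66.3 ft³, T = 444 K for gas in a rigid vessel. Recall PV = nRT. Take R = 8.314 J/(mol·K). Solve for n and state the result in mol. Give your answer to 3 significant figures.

Rearranging PV = nRT for n: n = PV/(RT).
P = 0.322 bar = 32200 Pa; V = 66.3 ft³ = 1.877 m³; T = 444 K; R = 8.314 J/(mol·K).
n = 16.38 mol

16.4 mol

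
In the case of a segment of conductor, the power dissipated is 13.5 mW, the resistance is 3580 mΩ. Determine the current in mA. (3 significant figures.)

Solving P = I²R for I: I = √(P/R).
P = 13.5 mW = 0.01350 W; R = 3580 mΩ = 3.580 Ω.
I = 0.06141 A
0.06141 A × (1 mA / 0.001000 A) = 61.41 mA

61.4 mA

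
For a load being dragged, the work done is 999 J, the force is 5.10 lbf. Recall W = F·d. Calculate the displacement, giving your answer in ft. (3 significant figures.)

Rearranging W = F·d for d: d = W/F.
W = 999 J; F = 5.10 lbf = 22.69 N.
d = 44.04 m
44.04 m × (1 ft / 0.3048 m) = 144.5 ft

144 ft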